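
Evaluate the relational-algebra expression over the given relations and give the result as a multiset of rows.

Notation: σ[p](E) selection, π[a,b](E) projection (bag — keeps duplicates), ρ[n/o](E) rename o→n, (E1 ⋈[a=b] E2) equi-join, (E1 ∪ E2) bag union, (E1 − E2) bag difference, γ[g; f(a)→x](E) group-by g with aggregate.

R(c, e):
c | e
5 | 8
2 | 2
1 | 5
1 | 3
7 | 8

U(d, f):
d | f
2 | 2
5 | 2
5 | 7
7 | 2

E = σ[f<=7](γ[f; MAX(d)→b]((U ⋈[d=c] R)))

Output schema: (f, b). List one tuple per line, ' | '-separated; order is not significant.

Per-node cardinality:
  U → 4
  R → 5
  (U ⋈[d=c] R) → 4
  γ[f; MAX(d)→b]((U ⋈[d=c] R)) → 2
  σ[f<=7](γ[f; MAX(d)→b]((U ⋈[d=c] R))) → 2

== RESULT ==
f | b
2 | 7
7 | 5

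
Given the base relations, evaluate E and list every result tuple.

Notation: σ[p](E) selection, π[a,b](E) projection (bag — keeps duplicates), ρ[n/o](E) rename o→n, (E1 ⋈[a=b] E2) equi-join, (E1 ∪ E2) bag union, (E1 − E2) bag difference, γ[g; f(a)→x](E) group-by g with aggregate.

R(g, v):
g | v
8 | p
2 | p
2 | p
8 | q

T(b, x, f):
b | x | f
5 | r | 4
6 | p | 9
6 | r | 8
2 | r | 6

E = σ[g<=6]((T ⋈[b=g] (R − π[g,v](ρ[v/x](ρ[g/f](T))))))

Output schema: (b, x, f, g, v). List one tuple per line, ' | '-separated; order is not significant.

Per-node cardinality:
  T → 4
  R → 4
  T → 4
  ρ[g/f](T) → 4
  ρ[v/x](ρ[g/f](T)) → 4
  π[g,v](ρ[v/x](ρ[g/f](T))) → 4
  (R − π[g,v](ρ[v/x](ρ[g/f](T)))) → 4
  (T ⋈[b=g] (R − π[g,v](ρ[v/x](ρ[g/f](T))))) → 2
  σ[g<=6]((T ⋈[b=g] (R − π[g,v](ρ[v/x](ρ[g/f](T)))))) → 2

== RESULT ==
b | x | f | g | v
2 | r | 6 | 2 | p
2 | r | 6 | 2 | p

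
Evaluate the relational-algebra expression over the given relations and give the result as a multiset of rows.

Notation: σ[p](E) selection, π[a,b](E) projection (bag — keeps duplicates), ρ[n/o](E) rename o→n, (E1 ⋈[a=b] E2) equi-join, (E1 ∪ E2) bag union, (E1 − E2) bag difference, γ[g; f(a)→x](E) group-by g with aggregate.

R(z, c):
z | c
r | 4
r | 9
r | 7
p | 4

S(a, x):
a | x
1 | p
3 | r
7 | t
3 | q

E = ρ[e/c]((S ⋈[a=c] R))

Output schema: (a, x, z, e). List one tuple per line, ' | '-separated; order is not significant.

Per-node cardinality:
  S → 4
  R → 4
  (S ⋈[a=c] R) → 1
  ρ[e/c]((S ⋈[a=c] R)) → 1

== RESULT ==
a | x | z | e
7 | t | r | 7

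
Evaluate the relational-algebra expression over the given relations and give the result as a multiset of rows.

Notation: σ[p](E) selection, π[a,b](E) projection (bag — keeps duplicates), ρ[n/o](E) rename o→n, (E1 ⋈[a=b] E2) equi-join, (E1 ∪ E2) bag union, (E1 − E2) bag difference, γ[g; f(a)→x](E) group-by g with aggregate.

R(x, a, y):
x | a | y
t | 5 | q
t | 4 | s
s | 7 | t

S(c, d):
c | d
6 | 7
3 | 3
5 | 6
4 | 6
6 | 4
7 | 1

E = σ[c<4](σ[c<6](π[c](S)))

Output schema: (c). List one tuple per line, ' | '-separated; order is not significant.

Subexpression sizes:
  S → 6
  π[c](S) → 6
  σ[c<6](π[c](S)) → 3
  σ[c<4](σ[c<6](π[c](S))) → 1

== RESULT ==
c
3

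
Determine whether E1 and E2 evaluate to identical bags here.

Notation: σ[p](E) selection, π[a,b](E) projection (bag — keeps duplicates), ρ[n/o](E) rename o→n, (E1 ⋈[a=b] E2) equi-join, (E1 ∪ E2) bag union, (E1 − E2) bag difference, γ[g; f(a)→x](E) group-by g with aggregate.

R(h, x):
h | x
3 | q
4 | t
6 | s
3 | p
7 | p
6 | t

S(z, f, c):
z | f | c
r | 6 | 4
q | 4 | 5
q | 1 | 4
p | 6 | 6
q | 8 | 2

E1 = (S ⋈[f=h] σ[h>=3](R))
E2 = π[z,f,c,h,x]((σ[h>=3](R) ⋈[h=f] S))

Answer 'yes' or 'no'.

E1 per-node cardinality:
  S → 5
  R → 6
  σ[h>=3](R) → 6
  (S ⋈[f=h] σ[h>=3](R)) → 5
E2 per-node cardinality:
  R → 6
  σ[h>=3](R) → 6
  S → 5
  (σ[h>=3](R) ⋈[h=f] S) → 5
  π[z,f,c,h,x]((σ[h>=3](R) ⋈[h=f] S)) → 5

E1 and E2 produce the same multiset:
z | f | c | h | x
p | 6 | 6 | 6 | s
p | 6 | 6 | 6 | t
q | 4 | 5 | 4 | t
r | 6 | 4 | 6 | s
r | 6 | 4 | 6 | t

yes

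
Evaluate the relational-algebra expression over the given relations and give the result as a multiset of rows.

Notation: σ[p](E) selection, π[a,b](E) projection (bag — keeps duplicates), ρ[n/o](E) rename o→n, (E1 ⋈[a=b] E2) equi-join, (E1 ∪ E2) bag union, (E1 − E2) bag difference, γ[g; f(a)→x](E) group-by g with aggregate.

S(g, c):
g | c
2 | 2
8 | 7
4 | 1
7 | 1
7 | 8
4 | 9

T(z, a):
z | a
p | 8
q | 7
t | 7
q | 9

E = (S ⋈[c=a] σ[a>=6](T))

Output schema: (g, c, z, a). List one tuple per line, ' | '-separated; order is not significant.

Stepwise |·|:
  S → 6
  T → 4
  σ[a>=6](T) → 4
  (S ⋈[c=a] σ[a>=6](T)) → 4

== RESULT ==
g | c | z | a
4 | 9 | q | 9
7 | 8 | p | 8
8 | 7 | q | 7
8 | 7 | t | 7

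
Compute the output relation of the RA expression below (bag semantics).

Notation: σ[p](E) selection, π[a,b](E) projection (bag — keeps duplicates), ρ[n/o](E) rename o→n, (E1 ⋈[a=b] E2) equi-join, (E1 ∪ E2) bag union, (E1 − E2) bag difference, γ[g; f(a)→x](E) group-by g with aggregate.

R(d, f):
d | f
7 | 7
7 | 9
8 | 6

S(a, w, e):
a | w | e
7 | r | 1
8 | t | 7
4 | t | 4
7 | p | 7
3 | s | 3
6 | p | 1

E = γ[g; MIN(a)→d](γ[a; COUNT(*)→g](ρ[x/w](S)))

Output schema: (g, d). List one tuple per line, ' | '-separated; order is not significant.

Subexpression sizes:
  S → 6
  ρ[x/w](S) → 6
  γ[a; COUNT(*)→g](ρ[x/w](S)) → 5
  γ[g; MIN(a)→d](γ[a; COUNT(*)→g](ρ[x/w](S))) → 2

== RESULT ==
g | d
1 | 3
2 | 7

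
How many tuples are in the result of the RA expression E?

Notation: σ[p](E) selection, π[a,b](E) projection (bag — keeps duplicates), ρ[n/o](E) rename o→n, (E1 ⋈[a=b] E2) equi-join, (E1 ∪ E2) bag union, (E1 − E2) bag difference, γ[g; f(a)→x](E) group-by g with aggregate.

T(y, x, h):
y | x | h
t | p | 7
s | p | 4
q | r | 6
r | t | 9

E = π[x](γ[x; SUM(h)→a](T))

Per-node cardinality:
  T → 4
  γ[x; SUM(h)→a](T) → 3
  π[x](γ[x; SUM(h)→a](T)) → 3

|E| = 3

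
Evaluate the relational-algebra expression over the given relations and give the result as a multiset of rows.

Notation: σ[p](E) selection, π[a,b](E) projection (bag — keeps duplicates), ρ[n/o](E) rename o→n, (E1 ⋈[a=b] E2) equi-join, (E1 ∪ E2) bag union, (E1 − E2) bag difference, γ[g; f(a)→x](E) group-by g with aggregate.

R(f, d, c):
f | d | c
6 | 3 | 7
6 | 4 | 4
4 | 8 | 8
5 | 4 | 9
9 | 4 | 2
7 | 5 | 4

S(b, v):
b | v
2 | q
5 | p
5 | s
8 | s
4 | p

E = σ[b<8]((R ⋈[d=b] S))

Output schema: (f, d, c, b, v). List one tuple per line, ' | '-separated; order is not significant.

Stepwise |·|:
  R → 6
  S → 5
  (R ⋈[d=b] S) → 6
  σ[b<8]((R ⋈[d=b] S)) → 5

== RESULT ==
f | d | c | b | v
5 | 4 | 9 | 4 | p
6 | 4 | 4 | 4 | p
7 | 5 | 4 | 5 | p
7 | 5 | 4 | 5 | s
9 | 4 | 2 | 4 | p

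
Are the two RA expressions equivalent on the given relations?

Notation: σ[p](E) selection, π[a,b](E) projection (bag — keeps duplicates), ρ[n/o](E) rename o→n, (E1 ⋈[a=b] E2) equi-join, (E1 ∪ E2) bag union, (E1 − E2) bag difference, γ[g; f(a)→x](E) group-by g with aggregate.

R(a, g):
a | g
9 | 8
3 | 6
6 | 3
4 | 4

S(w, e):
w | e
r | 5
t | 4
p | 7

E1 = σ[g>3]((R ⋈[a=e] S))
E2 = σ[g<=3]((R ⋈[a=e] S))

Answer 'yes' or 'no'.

E1 subexpression sizes:
  R → 4
  S → 3
  (R ⋈[a=e] S) → 1
  σ[g>3]((R ⋈[a=e] S)) → 1
E2 subexpression sizes:
  R → 4
  S → 3
  (R ⋈[a=e] S) → 1
  σ[g<=3]((R ⋈[a=e] S)) → 0

E1 result:
a | g | w | e
4 | 4 | t | 4
E2 result:
a | g | w | e
(0 rows)
Witness: (4, 4, 't', 4) appears 1× in E1 but 0× in E2.

no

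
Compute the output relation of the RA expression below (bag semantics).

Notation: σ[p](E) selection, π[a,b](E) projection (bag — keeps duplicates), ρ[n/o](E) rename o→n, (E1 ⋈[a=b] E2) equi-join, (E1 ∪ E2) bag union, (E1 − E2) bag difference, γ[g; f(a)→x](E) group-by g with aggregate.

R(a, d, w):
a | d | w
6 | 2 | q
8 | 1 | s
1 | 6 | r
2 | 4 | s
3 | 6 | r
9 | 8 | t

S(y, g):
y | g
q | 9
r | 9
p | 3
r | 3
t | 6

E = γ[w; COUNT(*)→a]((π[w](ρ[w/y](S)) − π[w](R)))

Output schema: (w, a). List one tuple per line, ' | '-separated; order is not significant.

Per-node cardinality:
  S → 5
  ρ[w/y](S) → 5
  π[w](ρ[w/y](S)) → 5
  R → 6
  π[w](R) → 6
  (π[w](ρ[w/y](S)) − π[w](R)) → 1
  γ[w; COUNT(*)→a]((π[w](ρ[w/y](S)) − π[w](R))) → 1

== RESULT ==
w | a
p | 1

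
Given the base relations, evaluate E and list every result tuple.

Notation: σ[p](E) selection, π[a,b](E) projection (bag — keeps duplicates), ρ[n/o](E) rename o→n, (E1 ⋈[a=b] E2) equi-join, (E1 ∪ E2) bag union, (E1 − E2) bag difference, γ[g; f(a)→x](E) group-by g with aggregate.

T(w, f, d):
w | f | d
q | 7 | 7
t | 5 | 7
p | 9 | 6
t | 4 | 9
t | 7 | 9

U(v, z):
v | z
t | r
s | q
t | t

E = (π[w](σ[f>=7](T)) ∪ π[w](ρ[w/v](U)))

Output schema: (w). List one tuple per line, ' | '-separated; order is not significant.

Per-node cardinality:
  T → 5
  σ[f>=7](T) → 3
  π[w](σ[f>=7](T)) → 3
  U → 3
  ρ[w/v](U) → 3
  π[w](ρ[w/v](U)) → 3
  (π[w](σ[f>=7](T)) ∪ π[w](ρ[w/v](U))) → 6

== RESULT ==
w
p
q
s
t
t
t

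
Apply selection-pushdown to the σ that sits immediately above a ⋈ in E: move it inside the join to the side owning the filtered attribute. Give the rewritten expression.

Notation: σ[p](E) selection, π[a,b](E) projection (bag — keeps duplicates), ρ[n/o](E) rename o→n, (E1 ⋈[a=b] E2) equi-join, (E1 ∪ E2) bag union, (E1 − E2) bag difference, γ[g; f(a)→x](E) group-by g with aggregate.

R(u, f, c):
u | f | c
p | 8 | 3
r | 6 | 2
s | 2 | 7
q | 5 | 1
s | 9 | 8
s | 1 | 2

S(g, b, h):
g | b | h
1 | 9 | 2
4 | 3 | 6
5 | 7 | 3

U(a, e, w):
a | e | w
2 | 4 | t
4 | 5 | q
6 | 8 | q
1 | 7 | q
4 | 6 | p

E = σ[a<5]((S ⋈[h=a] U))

σ filters on a, owned by the right side.
E' = (S ⋈[h=a] σ[a<5](U))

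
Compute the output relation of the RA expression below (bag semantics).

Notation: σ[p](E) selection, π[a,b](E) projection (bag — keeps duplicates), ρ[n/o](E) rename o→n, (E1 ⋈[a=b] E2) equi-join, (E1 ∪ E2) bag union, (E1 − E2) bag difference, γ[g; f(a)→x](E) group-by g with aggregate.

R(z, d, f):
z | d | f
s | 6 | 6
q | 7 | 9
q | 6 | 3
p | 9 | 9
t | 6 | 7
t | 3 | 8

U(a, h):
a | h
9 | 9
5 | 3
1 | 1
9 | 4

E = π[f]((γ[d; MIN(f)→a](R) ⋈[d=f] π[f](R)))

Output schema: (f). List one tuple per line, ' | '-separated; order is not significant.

Stepwise |·|:
  R → 6
  γ[d; MIN(f)→a](R) → 4
  R → 6
  π[f](R) → 6
  (γ[d; MIN(f)→a](R) ⋈[d=f] π[f](R)) → 5
  π[f]((γ[d; MIN(f)→a](R) ⋈[d=f] π[f](R))) → 5

== RESULT ==
f
3
6
7
9
9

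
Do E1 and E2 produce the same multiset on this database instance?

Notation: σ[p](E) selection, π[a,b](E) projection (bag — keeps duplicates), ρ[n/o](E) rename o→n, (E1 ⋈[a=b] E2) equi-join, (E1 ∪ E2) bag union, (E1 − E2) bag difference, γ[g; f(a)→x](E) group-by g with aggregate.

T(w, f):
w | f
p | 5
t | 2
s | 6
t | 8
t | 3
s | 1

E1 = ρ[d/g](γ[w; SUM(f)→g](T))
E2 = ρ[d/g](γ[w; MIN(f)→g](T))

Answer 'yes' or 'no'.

E1 row counts bottom-up:
  T → 6
  γ[w; SUM(f)→g](T) → 3
  ρ[d/g](γ[w; SUM(f)→g](T)) → 3
E2 row counts bottom-up:
  T → 6
  γ[w; MIN(f)→g](T) → 3
  ρ[d/g](γ[w; MIN(f)→g](T)) → 3

E1 result:
w | d
p | 5
s | 7
t | 13
E2 result:
w | d
p | 5
s | 1
t | 2
Witness: ('s', 1) appears 0× in E1 but 1× in E2.

no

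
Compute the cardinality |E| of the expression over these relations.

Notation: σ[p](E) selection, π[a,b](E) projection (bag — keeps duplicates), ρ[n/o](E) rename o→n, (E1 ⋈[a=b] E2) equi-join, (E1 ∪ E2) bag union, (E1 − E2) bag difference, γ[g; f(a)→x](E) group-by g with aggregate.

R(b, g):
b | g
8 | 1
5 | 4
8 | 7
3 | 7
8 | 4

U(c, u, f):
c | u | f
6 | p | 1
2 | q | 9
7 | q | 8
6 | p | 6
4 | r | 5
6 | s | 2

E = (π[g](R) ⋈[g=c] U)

Row counts bottom-up:
  R → 5
  π[g](R) → 5
  U → 6
  (π[g](R) ⋈[g=c] U) → 4

|E| = 4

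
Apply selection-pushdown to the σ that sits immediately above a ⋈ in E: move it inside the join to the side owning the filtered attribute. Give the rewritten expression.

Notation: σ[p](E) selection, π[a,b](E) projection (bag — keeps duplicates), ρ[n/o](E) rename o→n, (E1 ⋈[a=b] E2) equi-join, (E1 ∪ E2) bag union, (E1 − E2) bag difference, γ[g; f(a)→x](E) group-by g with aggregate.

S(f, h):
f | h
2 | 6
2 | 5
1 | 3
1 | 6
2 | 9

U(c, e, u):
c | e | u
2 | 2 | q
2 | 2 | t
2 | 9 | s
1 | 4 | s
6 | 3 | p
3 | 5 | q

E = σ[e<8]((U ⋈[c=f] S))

σ filters on e, owned by the left side.
E' = (σ[e<8](U) ⋈[c=f] S)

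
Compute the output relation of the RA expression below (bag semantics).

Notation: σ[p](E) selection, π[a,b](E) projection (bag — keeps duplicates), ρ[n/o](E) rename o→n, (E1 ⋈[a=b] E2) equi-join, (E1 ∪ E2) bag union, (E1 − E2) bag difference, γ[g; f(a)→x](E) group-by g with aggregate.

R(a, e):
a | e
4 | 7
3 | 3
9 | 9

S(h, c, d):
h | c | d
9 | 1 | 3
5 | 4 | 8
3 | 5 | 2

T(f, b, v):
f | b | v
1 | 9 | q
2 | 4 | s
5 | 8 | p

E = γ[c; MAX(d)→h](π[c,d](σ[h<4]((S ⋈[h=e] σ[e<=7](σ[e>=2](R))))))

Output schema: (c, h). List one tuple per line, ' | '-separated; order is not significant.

Subexpression sizes:
  S → 3
  R → 3
  σ[e>=2](R) → 3
  σ[e<=7](σ[e>=2](R)) → 2
  (S ⋈[h=e] σ[e<=7](σ[e>=2](R))) → 1
  σ[h<4]((S ⋈[h=e] σ[e<=7](σ[e>=2](R)))) → 1
  π[c,d](σ[h<4]((S ⋈[h=e] σ[e<=7](σ[e>=2](R))))) → 1
  γ[c; MAX(d)→h](π[c,d](σ[h<4]((S ⋈[h=e] σ[e<=7](σ[e>=2](R)))))) → 1

== RESULT ==
c | h
5 | 2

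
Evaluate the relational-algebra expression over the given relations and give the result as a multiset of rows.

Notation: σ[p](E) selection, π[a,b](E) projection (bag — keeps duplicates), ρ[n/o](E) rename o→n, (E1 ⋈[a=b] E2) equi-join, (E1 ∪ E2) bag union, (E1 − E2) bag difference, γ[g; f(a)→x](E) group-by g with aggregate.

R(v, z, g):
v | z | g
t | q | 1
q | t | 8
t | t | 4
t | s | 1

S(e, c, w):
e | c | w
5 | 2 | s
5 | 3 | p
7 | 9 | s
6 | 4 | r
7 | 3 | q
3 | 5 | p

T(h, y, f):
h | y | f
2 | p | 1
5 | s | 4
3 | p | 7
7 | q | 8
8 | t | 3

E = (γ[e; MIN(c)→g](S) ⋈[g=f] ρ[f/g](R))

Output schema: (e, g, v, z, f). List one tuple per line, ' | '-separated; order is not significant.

Subexpression sizes:
  S → 6
  γ[e; MIN(c)→g](S) → 4
  R → 4
  ρ[f/g](R) → 4
  (γ[e; MIN(c)→g](S) ⋈[g=f] ρ[f/g](R)) → 1

== RESULT ==
e | g | v | z | f
6 | 4 | t | t | 4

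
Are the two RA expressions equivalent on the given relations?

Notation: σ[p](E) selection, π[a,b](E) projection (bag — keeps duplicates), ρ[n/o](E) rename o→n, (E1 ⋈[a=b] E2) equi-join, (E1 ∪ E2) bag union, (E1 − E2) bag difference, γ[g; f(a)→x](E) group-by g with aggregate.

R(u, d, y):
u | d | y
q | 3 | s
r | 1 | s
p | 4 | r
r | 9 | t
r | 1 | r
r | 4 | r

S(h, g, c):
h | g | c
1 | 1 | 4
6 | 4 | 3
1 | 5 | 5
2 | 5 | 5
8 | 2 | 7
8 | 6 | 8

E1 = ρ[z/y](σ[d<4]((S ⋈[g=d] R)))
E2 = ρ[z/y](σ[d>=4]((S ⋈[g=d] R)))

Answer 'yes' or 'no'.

E1 per-node cardinality:
  S → 6
  R → 6
  (S ⋈[g=d] R) → 4
  σ[d<4]((S ⋈[g=d] R)) → 2
  ρ[z/y](σ[d<4]((S ⋈[g=d] R))) → 2
E2 per-node cardinality:
  S → 6
  R → 6
  (S ⋈[g=d] R) → 4
  σ[d>=4]((S ⋈[g=d] R)) → 2
  ρ[z/y](σ[d>=4]((S ⋈[g=d] R))) → 2

E1 result:
h | g | c | u | d | z
1 | 1 | 4 | r | 1 | r
1 | 1 | 4 | r | 1 | s
E2 result:
h | g | c | u | d | z
6 | 4 | 3 | p | 4 | r
6 | 4 | 3 | r | 4 | r
Witness: (1, 1, 4, 'r', 1, 'r') appears 1× in E1 but 0× in E2.

no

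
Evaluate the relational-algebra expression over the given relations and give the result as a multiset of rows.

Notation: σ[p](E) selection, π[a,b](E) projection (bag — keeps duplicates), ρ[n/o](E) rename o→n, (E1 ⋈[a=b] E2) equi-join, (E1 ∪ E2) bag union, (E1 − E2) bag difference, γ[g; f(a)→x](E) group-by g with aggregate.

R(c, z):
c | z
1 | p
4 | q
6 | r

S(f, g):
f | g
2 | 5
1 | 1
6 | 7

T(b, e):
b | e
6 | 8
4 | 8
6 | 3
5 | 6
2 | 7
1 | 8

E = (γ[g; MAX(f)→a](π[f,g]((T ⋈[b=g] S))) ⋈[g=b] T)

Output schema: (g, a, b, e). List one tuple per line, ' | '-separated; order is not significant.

Per-node cardinality:
  T → 6
  S → 3
  (T ⋈[b=g] S) → 2
  π[f,g]((T ⋈[b=g] S)) → 2
  γ[g; MAX(f)→a](π[f,g]((T ⋈[b=g] S))) → 2
  T → 6
  (γ[g; MAX(f)→a](π[f,g]((T ⋈[b=g] S))) ⋈[g=b] T) → 2

== RESULT ==
g | a | b | e
1 | 1 | 1 | 8
5 | 2 | 5 | 6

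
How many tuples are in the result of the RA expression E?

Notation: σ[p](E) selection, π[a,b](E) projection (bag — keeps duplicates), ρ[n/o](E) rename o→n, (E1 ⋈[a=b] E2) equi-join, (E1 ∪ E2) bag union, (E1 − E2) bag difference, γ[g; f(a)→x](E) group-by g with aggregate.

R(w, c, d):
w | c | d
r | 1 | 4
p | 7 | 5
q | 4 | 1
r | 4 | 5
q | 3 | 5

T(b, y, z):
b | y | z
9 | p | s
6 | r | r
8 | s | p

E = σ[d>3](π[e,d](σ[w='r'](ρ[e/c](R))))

Row counts bottom-up:
  R → 5
  ρ[e/c](R) → 5
  σ[w='r'](ρ[e/c](R)) → 2
  π[e,d](σ[w='r'](ρ[e/c](R))) → 2
  σ[d>3](π[e,d](σ[w='r'](ρ[e/c](R)))) → 2

|E| = 2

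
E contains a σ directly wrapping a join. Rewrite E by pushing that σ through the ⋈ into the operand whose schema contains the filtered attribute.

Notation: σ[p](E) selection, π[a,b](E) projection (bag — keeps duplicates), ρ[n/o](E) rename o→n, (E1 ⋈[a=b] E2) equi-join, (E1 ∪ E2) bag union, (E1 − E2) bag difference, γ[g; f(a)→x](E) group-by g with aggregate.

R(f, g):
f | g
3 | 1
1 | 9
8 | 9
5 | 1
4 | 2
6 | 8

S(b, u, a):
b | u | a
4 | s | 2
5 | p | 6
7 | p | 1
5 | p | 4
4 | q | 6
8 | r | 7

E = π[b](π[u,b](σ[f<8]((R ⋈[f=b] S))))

σ filters on f, owned by the left side.
E' = π[b](π[u,b]((σ[f<8](R) ⋈[f=b] S)))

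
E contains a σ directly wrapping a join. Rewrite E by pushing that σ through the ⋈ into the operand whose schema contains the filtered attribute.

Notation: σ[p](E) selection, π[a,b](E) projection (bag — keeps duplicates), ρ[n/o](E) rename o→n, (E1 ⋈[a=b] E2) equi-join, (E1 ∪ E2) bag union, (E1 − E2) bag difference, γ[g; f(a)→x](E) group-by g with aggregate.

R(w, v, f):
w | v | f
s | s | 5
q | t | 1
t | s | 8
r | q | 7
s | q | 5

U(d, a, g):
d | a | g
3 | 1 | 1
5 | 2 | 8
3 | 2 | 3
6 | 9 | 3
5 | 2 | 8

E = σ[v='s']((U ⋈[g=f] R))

σ filters on v, owned by the right side.
E' = (U ⋈[g=f] σ[v='s'](R))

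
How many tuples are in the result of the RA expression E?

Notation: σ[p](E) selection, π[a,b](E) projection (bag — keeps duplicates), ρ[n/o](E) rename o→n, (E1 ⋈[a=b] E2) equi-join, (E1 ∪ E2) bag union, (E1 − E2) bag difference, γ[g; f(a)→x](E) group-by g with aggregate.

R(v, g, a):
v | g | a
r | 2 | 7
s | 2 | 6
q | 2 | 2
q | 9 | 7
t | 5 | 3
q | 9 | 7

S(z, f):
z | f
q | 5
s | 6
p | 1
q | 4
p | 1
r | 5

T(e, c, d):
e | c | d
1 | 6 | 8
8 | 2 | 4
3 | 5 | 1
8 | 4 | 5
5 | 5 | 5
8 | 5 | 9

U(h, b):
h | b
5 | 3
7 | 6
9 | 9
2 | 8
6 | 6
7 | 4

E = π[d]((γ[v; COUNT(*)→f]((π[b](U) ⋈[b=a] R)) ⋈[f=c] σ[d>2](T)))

Row counts bottom-up:
  U → 6
  π[b](U) → 6
  R → 6
  (π[b](U) ⋈[b=a] R) → 3
  γ[v; COUNT(*)→f]((π[b](U) ⋈[b=a] R)) → 2
  T → 6
  σ[d>2](T) → 5
  (γ[v; COUNT(*)→f]((π[b](U) ⋈[b=a] R)) ⋈[f=c] σ[d>2](T)) → 1
  π[d]((γ[v; COUNT(*)→f]((π[b](U) ⋈[b=a] R)) ⋈[f=c] σ[d>2](T))) → 1

|E| = 1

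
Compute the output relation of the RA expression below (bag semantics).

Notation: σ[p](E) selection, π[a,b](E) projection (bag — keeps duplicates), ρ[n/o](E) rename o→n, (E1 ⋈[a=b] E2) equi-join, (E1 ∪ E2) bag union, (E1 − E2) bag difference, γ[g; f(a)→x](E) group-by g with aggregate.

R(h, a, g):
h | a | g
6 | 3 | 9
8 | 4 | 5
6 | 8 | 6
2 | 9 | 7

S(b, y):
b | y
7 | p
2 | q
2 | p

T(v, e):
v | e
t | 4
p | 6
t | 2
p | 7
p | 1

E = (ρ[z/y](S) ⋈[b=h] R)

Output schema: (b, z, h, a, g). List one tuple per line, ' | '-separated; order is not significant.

Row counts bottom-up:
  S → 3
  ρ[z/y](S) → 3
  R → 4
  (ρ[z/y](S) ⋈[b=h] R) → 2

== RESULT ==
b | z | h | a | g
2 | p | 2 | 9 | 7
2 | q | 2 | 9 | 7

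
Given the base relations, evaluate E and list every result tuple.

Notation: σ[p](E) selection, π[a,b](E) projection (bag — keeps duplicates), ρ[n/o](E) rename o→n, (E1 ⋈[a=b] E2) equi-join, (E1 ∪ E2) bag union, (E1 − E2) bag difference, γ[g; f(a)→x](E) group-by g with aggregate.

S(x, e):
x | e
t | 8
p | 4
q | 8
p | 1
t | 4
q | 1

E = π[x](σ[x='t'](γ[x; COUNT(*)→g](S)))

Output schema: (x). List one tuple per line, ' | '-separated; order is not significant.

Row counts bottom-up:
  S → 6
  γ[x; COUNT(*)→g](S) → 3
  σ[x='t'](γ[x; COUNT(*)→g](S)) → 1
  π[x](σ[x='t'](γ[x; COUNT(*)→g](S))) → 1

== RESULT ==
x
t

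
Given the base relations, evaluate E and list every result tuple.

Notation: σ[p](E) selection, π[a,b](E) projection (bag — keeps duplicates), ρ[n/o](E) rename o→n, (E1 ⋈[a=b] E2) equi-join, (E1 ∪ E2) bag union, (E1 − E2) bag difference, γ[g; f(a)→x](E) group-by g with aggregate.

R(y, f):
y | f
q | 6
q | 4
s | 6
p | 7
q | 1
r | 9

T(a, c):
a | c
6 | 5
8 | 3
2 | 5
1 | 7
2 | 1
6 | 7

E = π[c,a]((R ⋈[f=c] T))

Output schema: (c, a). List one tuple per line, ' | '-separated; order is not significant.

Subexpression sizes:
  R → 6
  T → 6
  (R ⋈[f=c] T) → 3
  π[c,a]((R ⋈[f=c] T)) → 3

== RESULT ==
c | a
1 | 2
7 | 1
7 | 6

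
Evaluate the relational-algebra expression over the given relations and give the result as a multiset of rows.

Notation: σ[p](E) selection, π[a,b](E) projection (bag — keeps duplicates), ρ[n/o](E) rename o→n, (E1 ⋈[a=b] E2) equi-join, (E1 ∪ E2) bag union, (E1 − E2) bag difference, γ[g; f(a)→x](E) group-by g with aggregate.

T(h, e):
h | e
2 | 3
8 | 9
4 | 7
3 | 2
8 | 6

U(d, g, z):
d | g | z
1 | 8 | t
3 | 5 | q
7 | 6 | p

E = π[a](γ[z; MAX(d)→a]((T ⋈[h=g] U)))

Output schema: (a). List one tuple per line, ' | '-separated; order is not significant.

Subexpression sizes:
  T → 5
  U → 3
  (T ⋈[h=g] U) → 2
  γ[z; MAX(d)→a]((T ⋈[h=g] U)) → 1
  π[a](γ[z; MAX(d)→a]((T ⋈[h=g] U))) → 1

== RESULT ==
a
1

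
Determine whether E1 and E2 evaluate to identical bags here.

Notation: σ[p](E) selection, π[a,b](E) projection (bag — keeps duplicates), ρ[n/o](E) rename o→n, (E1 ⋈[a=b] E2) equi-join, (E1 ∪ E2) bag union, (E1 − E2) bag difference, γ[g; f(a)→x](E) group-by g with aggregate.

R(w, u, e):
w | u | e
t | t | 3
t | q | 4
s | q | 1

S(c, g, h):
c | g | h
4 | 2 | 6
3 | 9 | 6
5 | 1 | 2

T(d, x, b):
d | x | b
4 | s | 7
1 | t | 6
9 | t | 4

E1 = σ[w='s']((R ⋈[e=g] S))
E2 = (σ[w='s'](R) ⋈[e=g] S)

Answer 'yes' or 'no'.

E1 row counts bottom-up:
  R → 3
  S → 3
  (R ⋈[e=g] S) → 1
  σ[w='s']((R ⋈[e=g] S)) → 1
E2 row counts bottom-up:
  R → 3
  σ[w='s'](R) → 1
  S → 3
  (σ[w='s'](R) ⋈[e=g] S) → 1

E1 and E2 produce the same multiset:
w | u | e | c | g | h
s | q | 1 | 5 | 1 | 2

yes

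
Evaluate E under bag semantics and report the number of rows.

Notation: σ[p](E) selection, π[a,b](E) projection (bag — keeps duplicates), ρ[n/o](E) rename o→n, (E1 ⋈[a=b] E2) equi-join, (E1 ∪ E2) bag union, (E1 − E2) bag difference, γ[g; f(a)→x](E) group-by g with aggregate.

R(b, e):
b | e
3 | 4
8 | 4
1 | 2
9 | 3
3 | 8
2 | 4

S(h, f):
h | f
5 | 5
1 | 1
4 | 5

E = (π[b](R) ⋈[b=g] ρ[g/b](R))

Subexpression sizes:
  R → 6
  π[b](R) → 6
  R → 6
  ρ[g/b](R) → 6
  (π[b](R) ⋈[b=g] ρ[g/b](R)) → 8

|E| = 8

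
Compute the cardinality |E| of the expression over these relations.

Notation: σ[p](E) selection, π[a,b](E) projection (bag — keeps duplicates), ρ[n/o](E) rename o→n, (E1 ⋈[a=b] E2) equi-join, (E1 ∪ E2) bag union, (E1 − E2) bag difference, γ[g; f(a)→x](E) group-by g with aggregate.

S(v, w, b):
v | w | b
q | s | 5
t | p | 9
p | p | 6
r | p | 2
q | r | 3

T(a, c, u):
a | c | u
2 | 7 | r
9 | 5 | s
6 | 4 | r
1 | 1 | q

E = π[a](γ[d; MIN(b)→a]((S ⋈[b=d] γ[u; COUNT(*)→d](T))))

Per-node cardinality:
  S → 5
  T → 4
  γ[u; COUNT(*)→d](T) → 3
  (S ⋈[b=d] γ[u; COUNT(*)→d](T)) → 1
  γ[d; MIN(b)→a]((S ⋈[b=d] γ[u; COUNT(*)→d](T))) → 1
  π[a](γ[d; MIN(b)→a]((S ⋈[b=d] γ[u; COUNT(*)→d](T)))) → 1

|E| = 1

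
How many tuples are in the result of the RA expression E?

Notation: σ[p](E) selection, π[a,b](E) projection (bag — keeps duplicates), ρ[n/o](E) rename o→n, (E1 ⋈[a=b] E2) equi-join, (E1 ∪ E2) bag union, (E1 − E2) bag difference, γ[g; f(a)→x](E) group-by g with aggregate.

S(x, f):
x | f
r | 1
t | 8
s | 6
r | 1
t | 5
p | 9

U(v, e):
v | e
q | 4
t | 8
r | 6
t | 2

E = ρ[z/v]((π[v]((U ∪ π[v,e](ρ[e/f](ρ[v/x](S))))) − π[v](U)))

Stepwise |·|:
  U → 4
  S → 6
  ρ[v/x](S) → 6
  ρ[e/f](ρ[v/x](S)) → 6
  π[v,e](ρ[e/f](ρ[v/x](S))) → 6
  (U ∪ π[v,e](ρ[e/f](ρ[v/x](S)))) → 10
  π[v]((U ∪ π[v,e](ρ[e/f](ρ[v/x](S))))) → 10
  U → 4
  π[v](U) → 4
  (π[v]((U ∪ π[v,e](ρ[e/f](ρ[v/x](S))))) − π[v](U)) → 6
  ρ[z/v]((π[v]((U ∪ π[v,e](ρ[e/f](ρ[v/x](S))))) − π[v](U))) → 6

|E| = 6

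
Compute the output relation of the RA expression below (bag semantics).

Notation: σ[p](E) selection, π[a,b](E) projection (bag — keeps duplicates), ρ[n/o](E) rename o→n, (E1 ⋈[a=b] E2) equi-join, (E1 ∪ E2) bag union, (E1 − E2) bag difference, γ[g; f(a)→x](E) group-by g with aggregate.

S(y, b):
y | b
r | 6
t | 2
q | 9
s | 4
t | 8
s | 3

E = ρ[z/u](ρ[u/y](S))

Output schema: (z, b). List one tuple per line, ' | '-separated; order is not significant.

Row counts bottom-up:
  S → 6
  ρ[u/y](S) → 6
  ρ[z/u](ρ[u/y](S)) → 6

== RESULT ==
z | b
q | 9
r | 6
s | 3
s | 4
t | 2
t | 8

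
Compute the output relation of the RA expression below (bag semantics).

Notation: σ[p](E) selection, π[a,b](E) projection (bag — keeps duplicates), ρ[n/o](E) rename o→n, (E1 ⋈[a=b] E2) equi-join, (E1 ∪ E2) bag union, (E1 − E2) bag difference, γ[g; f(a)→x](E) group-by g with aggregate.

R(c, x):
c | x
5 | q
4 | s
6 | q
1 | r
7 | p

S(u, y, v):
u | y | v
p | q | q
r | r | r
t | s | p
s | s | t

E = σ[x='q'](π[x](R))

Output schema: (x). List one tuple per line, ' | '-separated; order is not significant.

Per-node cardinality:
  R → 5
  π[x](R) → 5
  σ[x='q'](π[x](R)) → 2

== RESULT ==
x
q
q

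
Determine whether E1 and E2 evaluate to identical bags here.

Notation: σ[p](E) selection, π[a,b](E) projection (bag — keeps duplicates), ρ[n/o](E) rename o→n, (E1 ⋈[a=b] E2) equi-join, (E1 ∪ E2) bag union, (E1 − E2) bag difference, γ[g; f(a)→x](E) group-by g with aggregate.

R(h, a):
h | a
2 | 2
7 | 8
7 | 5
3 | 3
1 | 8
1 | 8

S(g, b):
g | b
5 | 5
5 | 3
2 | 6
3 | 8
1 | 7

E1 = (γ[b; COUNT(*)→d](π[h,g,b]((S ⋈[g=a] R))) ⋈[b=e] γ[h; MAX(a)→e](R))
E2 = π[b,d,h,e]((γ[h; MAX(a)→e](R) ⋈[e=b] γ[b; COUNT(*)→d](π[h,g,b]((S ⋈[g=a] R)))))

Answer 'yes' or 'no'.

E1 subexpression sizes:
  S → 5
  R → 6
  (S ⋈[g=a] R) → 4
  π[h,g,b]((S ⋈[g=a] R)) → 4
  γ[b; COUNT(*)→d](π[h,g,b]((S ⋈[g=a] R))) → 4
  R → 6
  γ[h; MAX(a)→e](R) → 4
  (γ[b; COUNT(*)→d](π[h,g,b]((S ⋈[g=a] R))) ⋈[b=e] γ[h; MAX(a)→e](R)) → 3
E2 subexpression sizes:
  R → 6
  γ[h; MAX(a)→e](R) → 4
  S → 5
  R → 6
  (S ⋈[g=a] R) → 4
  π[h,g,b]((S ⋈[g=a] R)) → 4
  γ[b; COUNT(*)→d](π[h,g,b]((S ⋈[g=a] R))) → 4
  (γ[h; MAX(a)→e](R) ⋈[e=b] γ[b; COUNT(*)→d](π[h,g,b]((S ⋈[g=a] R)))) → 3
  π[b,d,h,e]((γ[h; MAX(a)→e](R) ⋈[e=b] γ[b; COUNT(*)→d](π[h,g,b]((S ⋈[g=a] R))))) → 3

E1 and E2 produce the same multiset:
b | d | h | e
3 | 1 | 3 | 3
8 | 1 | 1 | 8
8 | 1 | 7 | 8

yes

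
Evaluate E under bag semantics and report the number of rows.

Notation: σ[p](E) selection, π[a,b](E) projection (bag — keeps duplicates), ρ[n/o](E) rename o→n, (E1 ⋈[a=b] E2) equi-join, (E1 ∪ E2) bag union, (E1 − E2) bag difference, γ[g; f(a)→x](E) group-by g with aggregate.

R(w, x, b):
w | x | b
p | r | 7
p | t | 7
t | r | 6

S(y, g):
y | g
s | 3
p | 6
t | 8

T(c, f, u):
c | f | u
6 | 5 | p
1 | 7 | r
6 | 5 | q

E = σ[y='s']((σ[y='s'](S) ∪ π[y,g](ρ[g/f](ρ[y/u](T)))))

Subexpression sizes:
  S → 3
  σ[y='s'](S) → 1
  T → 3
  ρ[y/u](T) → 3
  ρ[g/f](ρ[y/u](T)) → 3
  π[y,g](ρ[g/f](ρ[y/u](T))) → 3
  (σ[y='s'](S) ∪ π[y,g](ρ[g/f](ρ[y/u](T)))) → 4
  σ[y='s']((σ[y='s'](S) ∪ π[y,g](ρ[g/f](ρ[y/u](T))))) → 1

|E| = 1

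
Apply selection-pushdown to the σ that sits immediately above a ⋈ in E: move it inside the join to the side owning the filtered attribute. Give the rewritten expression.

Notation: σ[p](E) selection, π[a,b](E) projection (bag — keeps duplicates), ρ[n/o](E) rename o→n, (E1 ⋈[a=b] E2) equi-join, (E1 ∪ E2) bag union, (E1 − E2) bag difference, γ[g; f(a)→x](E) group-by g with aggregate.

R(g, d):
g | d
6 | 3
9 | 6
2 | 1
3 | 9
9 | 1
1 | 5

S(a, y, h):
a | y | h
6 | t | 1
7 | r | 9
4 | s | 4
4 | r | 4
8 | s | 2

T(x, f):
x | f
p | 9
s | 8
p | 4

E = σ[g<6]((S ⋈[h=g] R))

σ filters on g, owned by the right side.
E' = (S ⋈[h=g] σ[g<6](R))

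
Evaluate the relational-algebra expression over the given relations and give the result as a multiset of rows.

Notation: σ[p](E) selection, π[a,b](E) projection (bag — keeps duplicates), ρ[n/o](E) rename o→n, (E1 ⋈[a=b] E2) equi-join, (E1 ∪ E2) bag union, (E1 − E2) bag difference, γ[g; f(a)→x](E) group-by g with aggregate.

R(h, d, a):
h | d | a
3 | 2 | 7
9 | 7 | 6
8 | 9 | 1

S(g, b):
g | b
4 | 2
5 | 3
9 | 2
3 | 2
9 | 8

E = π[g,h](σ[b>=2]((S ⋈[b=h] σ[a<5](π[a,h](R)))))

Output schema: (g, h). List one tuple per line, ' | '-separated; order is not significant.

Stepwise |·|:
  S → 5
  R → 3
  π[a,h](R) → 3
  σ[a<5](π[a,h](R)) → 1
  (S ⋈[b=h] σ[a<5](π[a,h](R))) → 1
  σ[b>=2]((S ⋈[b=h] σ[a<5](π[a,h](R)))) → 1
  π[g,h](σ[b>=2]((S ⋈[b=h] σ[a<5](π[a,h](R))))) → 1

== RESULT ==
g | h
9 | 8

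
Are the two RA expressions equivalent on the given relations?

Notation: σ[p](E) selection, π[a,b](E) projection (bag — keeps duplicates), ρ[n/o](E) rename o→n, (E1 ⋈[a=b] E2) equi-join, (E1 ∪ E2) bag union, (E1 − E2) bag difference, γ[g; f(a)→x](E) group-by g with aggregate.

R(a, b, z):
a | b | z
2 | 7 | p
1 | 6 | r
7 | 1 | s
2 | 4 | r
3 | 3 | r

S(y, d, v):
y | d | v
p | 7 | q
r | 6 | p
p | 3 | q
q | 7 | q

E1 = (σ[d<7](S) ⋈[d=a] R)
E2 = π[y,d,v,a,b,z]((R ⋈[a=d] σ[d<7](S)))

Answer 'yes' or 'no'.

E1 per-node cardinality:
  S → 4
  σ[d<7](S) → 2
  R → 5
  (σ[d<7](S) ⋈[d=a] R) → 1
E2 per-node cardinality:
  R → 5
  S → 4
  σ[d<7](S) → 2
  (R ⋈[a=d] σ[d<7](S)) → 1
  π[y,d,v,a,b,z]((R ⋈[a=d] σ[d<7](S))) → 1

E1 and E2 produce the same multiset:
y | d | v | a | b | z
p | 3 | q | 3 | 3 | r

yes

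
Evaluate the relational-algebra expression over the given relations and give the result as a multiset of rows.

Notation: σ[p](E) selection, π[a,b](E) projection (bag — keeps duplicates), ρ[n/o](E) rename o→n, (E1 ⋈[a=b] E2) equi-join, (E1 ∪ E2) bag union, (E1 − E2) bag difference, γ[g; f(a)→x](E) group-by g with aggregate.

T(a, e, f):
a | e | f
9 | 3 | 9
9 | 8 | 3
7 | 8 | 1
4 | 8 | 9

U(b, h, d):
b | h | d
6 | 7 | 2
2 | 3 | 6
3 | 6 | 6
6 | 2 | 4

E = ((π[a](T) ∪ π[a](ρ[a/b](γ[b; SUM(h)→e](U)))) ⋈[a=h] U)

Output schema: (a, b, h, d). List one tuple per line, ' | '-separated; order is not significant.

Per-node cardinality:
  T → 4
  π[a](T) → 4
  U → 4
  γ[b; SUM(h)→e](U) → 3
  ρ[a/b](γ[b; SUM(h)→e](U)) → 3
  π[a](ρ[a/b](γ[b; SUM(h)→e](U))) → 3
  (π[a](T) ∪ π[a](ρ[a/b](γ[b; SUM(h)→e](U)))) → 7
  U → 4
  ((π[a](T) ∪ π[a](ρ[a/b](γ[b; SUM(h)→e](U)))) ⋈[a=h] U) → 4

== RESULT ==
a | b | h | d
2 | 6 | 2 | 4
3 | 2 | 3 | 6
6 | 3 | 6 | 6
7 | 6 | 7 | 2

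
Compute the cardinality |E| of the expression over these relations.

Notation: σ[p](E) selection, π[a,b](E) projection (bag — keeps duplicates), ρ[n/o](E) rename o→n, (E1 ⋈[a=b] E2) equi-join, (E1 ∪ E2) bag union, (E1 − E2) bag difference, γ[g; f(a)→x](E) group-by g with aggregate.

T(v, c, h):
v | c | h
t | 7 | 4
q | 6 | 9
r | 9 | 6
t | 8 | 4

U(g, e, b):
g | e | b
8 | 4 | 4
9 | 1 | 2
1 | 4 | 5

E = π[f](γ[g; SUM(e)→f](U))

Subexpression sizes:
  U → 3
  γ[g; SUM(e)→f](U) → 3
  π[f](γ[g; SUM(e)→f](U)) → 3

|E| = 3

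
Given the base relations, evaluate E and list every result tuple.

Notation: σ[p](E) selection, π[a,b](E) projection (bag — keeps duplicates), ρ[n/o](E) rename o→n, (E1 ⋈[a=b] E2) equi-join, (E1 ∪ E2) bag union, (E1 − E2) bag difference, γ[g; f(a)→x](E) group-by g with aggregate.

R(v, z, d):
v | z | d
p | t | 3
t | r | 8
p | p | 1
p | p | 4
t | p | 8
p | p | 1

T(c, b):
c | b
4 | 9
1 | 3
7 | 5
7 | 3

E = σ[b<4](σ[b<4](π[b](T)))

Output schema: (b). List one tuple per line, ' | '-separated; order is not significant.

Subexpression sizes:
  T → 4
  π[b](T) → 4
  σ[b<4](π[b](T)) → 2
  σ[b<4](σ[b<4](π[b](T))) → 2

== RESULT ==
b
3
3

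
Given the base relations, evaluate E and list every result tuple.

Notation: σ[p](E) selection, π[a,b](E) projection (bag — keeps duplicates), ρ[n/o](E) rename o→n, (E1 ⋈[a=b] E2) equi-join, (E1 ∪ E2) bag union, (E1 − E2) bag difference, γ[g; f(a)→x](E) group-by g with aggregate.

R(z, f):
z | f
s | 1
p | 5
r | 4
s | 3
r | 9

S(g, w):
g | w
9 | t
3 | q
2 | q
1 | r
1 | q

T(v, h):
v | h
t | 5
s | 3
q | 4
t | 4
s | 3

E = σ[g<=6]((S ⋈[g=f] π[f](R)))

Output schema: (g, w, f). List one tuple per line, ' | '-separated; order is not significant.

Subexpression sizes:
  S → 5
  R → 5
  π[f](R) → 5
  (S ⋈[g=f] π[f](R)) → 4
  σ[g<=6]((S ⋈[g=f] π[f](R))) → 3

== RESULT ==
g | w | f
1 | q | 1
1 | r | 1
3 | q | 3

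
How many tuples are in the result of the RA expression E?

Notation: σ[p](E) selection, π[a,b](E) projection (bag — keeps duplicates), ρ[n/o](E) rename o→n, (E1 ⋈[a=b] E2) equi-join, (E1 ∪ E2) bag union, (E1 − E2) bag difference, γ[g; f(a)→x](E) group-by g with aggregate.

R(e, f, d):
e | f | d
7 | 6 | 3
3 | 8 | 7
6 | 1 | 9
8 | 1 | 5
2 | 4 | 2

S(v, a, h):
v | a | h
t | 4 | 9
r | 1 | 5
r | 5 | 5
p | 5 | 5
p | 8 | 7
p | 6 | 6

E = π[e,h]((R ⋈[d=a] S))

Row counts bottom-up:
  R → 5
  S → 6
  (R ⋈[d=a] S) → 2
  π[e,h]((R ⋈[d=a] S)) → 2

|E| = 2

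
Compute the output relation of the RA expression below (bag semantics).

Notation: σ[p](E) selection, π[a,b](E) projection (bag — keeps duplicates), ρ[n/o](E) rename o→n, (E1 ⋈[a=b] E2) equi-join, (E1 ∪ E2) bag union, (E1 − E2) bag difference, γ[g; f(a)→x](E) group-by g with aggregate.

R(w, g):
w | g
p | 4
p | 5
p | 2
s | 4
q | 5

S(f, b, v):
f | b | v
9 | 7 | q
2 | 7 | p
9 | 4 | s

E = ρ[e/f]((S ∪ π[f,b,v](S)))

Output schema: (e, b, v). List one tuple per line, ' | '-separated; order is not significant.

Subexpression sizes:
  S → 3
  S → 3
  π[f,b,v](S) → 3
  (S ∪ π[f,b,v](S)) → 6
  ρ[e/f]((S ∪ π[f,b,v](S))) → 6

== RESULT ==
e | b | v
2 | 7 | p
2 | 7 | p
9 | 4 | s
9 | 4 | s
9 | 7 | q
9 | 7 | q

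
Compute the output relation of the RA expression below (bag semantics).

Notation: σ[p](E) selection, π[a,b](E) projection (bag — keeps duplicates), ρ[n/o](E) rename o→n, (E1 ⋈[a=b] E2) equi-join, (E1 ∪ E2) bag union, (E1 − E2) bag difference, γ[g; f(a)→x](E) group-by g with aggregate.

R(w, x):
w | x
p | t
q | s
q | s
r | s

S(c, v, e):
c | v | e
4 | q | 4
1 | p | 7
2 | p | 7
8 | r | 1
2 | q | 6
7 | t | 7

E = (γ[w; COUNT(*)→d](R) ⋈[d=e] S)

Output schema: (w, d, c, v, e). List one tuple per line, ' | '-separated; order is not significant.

Stepwise |·|:
  R → 4
  γ[w; COUNT(*)→d](R) → 3
  S → 6
  (γ[w; COUNT(*)→d](R) ⋈[d=e] S) → 2

== RESULT ==
w | d | c | v | e
p | 1 | 8 | r | 1
r | 1 | 8 | r | 1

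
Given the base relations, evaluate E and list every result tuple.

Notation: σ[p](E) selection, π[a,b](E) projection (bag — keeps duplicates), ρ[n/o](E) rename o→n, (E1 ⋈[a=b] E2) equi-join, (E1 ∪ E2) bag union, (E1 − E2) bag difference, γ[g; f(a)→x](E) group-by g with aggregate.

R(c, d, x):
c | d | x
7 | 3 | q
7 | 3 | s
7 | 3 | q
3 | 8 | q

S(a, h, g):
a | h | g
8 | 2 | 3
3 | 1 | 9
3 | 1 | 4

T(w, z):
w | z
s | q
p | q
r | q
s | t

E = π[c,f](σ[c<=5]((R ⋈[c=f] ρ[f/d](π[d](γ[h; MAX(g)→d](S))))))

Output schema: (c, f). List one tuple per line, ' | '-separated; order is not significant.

Per-node cardinality:
  R → 4
  S → 3
  γ[h; MAX(g)→d](S) → 2
  π[d](γ[h; MAX(g)→d](S)) → 2
  ρ[f/d](π[d](γ[h; MAX(g)→d](S))) → 2
  (R ⋈[c=f] ρ[f/d](π[d](γ[h; MAX(g)→d](S)))) → 1
  σ[c<=5]((R ⋈[c=f] ρ[f/d](π[d](γ[h; MAX(g)→d](S))))) → 1
  π[c,f](σ[c<=5]((R ⋈[c=f] ρ[f/d](π[d](γ[h; MAX(g)→d](S)))))) → 1

== RESULT ==
c | f
3 | 3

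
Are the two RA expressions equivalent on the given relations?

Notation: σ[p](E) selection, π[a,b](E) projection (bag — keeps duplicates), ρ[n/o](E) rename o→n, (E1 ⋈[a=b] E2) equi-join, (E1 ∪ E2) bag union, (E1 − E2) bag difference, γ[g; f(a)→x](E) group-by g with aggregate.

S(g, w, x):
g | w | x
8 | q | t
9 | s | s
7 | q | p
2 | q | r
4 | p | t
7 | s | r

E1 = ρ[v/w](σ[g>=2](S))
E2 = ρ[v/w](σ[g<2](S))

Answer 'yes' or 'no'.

E1 stepwise |·|:
  S → 6
  σ[g>=2](S) → 6
  ρ[v/w](σ[g>=2](S)) → 6
E2 stepwise |·|:
  S → 6
  σ[g<2](S) → 0
  ρ[v/w](σ[g<2](S)) → 0

E1 result:
g | v | x
2 | q | r
4 | p | t
7 | q | p
7 | s | r
8 | q | t
9 | s | s
E2 result:
g | v | x
(0 rows)
Witness: (4, 'p', 't') appears 1× in E1 but 0× in E2.

no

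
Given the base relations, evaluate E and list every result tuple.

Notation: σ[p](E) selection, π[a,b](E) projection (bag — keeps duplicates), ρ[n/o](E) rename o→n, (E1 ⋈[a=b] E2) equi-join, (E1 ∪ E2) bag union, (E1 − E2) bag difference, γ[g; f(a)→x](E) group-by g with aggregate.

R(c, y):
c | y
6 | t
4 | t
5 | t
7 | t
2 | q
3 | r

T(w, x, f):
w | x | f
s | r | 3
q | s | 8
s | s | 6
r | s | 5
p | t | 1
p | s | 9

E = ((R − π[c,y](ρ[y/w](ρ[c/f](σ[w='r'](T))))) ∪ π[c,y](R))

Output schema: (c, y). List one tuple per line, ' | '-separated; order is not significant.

Per-node cardinality:
  R → 6
  T → 6
  σ[w='r'](T) → 1
  ρ[c/f](σ[w='r'](T)) → 1
  ρ[y/w](ρ[c/f](σ[w='r'](T))) → 1
  π[c,y](ρ[y/w](ρ[c/f](σ[w='r'](T)))) → 1
  (R − π[c,y](ρ[y/w](ρ[c/f](σ[w='r'](T))))) → 6
  R → 6
  π[c,y](R) → 6
  ((R − π[c,y](ρ[y/w](ρ[c/f](σ[w='r'](T))))) ∪ π[c,y](R)) → 12

== RESULT ==
c | y
2 | q
2 | q
3 | r
3 | r
4 | t
4 | t
5 | t
5 | t
6 | t
6 | t
7 | t
7 | t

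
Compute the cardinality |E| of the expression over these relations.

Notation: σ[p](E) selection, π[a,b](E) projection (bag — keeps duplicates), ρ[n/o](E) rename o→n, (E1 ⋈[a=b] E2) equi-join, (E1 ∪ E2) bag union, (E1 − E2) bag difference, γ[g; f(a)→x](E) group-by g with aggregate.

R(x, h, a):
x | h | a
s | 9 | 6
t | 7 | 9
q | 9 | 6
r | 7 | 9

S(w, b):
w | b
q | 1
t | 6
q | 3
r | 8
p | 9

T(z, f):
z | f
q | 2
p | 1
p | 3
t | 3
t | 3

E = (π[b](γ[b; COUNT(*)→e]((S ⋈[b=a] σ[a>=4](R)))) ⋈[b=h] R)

Row counts bottom-up:
  S → 5
  R → 4
  σ[a>=4](R) → 4
  (S ⋈[b=a] σ[a>=4](R)) → 4
  γ[b; COUNT(*)→e]((S ⋈[b=a] σ[a>=4](R))) → 2
  π[b](γ[b; COUNT(*)→e]((S ⋈[b=a] σ[a>=4](R)))) → 2
  R → 4
  (π[b](γ[b; COUNT(*)→e]((S ⋈[b=a] σ[a>=4](R)))) ⋈[b=h] R) → 2

|E| = 2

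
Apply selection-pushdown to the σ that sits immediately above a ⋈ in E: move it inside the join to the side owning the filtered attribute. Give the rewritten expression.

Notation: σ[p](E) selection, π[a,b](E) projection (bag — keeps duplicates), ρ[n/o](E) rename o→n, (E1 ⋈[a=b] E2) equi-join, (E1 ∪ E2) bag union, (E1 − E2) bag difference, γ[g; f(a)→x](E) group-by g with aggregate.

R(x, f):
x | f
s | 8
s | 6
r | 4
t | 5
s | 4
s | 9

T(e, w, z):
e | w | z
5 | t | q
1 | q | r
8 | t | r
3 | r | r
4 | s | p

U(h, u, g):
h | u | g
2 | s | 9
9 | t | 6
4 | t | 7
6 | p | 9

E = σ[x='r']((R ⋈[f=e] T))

σ filters on x, owned by the left side.
E' = (σ[x='r'](R) ⋈[f=e] T)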